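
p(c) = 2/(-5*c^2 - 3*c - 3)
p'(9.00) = 0.00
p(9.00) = 0.00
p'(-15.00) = 0.00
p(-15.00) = 0.00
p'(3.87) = 0.01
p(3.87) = -0.02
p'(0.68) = 0.36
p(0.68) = -0.27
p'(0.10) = 0.71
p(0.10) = -0.60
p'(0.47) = 0.51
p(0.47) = -0.36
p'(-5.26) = -0.01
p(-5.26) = -0.02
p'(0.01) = 0.68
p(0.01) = -0.66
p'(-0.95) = -0.60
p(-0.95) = -0.43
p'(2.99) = 0.02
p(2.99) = -0.04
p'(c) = 2*(10*c + 3)/(-5*c^2 - 3*c - 3)^2 = 2*(10*c + 3)/(5*c^2 + 3*c + 3)^2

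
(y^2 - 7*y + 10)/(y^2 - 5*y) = (y - 2)/y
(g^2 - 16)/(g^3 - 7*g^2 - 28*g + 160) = (g + 4)/(g^2 - 3*g - 40)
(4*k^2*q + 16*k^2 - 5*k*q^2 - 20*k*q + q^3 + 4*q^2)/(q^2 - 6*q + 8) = (4*k^2*q + 16*k^2 - 5*k*q^2 - 20*k*q + q^3 + 4*q^2)/(q^2 - 6*q + 8)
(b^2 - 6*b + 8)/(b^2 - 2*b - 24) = (-b^2 + 6*b - 8)/(-b^2 + 2*b + 24)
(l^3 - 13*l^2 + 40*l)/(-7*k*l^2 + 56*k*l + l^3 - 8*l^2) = (5 - l)/(7*k - l)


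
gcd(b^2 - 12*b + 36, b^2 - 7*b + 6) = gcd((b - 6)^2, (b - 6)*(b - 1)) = b - 6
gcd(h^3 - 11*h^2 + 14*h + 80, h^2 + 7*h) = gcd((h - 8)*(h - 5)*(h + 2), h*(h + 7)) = 1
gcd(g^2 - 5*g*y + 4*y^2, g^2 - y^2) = -g + y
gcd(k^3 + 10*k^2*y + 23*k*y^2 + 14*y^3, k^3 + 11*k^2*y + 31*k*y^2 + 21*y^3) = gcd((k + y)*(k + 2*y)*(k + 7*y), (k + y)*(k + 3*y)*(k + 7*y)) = k^2 + 8*k*y + 7*y^2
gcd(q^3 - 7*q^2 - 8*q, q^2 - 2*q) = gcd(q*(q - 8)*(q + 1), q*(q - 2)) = q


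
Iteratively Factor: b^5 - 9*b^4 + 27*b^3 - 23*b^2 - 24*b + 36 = (b - 2)*(b^4 - 7*b^3 + 13*b^2 + 3*b - 18) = (b - 2)*(b + 1)*(b^3 - 8*b^2 + 21*b - 18) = (b - 3)*(b - 2)*(b + 1)*(b^2 - 5*b + 6) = (b - 3)*(b - 2)^2*(b + 1)*(b - 3)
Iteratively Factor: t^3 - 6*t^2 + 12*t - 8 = (t - 2)*(t^2 - 4*t + 4) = (t - 2)^2*(t - 2)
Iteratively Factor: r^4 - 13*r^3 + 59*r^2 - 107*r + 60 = (r - 1)*(r^3 - 12*r^2 + 47*r - 60) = (r - 3)*(r - 1)*(r^2 - 9*r + 20) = (r - 4)*(r - 3)*(r - 1)*(r - 5)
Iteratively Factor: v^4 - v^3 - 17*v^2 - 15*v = (v)*(v^3 - v^2 - 17*v - 15) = v*(v + 3)*(v^2 - 4*v - 5) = v*(v + 1)*(v + 3)*(v - 5)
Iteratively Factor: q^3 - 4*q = (q + 2)*(q^2 - 2*q) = q*(q + 2)*(q - 2)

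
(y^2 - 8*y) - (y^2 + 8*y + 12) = -16*y - 12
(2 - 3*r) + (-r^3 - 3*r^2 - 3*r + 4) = -r^3 - 3*r^2 - 6*r + 6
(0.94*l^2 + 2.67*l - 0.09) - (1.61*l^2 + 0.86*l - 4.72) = -0.67*l^2 + 1.81*l + 4.63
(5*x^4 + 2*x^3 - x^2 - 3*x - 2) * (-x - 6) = -5*x^5 - 32*x^4 - 11*x^3 + 9*x^2 + 20*x + 12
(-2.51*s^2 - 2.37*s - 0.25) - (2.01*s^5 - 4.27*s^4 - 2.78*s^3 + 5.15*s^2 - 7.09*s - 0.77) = -2.01*s^5 + 4.27*s^4 + 2.78*s^3 - 7.66*s^2 + 4.72*s + 0.52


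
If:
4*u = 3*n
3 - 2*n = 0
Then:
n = 3/2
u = 9/8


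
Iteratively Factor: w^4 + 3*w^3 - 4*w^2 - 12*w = (w - 2)*(w^3 + 5*w^2 + 6*w) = w*(w - 2)*(w^2 + 5*w + 6) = w*(w - 2)*(w + 3)*(w + 2)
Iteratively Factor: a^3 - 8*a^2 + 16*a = (a - 4)*(a^2 - 4*a) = a*(a - 4)*(a - 4)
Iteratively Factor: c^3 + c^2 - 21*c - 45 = (c + 3)*(c^2 - 2*c - 15) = (c + 3)^2*(c - 5)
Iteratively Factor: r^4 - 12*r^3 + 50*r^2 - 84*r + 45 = (r - 3)*(r^3 - 9*r^2 + 23*r - 15) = (r - 3)*(r - 1)*(r^2 - 8*r + 15) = (r - 3)^2*(r - 1)*(r - 5)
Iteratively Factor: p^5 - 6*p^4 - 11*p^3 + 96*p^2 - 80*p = (p - 1)*(p^4 - 5*p^3 - 16*p^2 + 80*p) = p*(p - 1)*(p^3 - 5*p^2 - 16*p + 80) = p*(p - 1)*(p + 4)*(p^2 - 9*p + 20) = p*(p - 4)*(p - 1)*(p + 4)*(p - 5)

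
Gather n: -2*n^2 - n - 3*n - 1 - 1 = -2*n^2 - 4*n - 2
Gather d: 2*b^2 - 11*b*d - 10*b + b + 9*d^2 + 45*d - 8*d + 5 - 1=2*b^2 - 9*b + 9*d^2 + d*(37 - 11*b) + 4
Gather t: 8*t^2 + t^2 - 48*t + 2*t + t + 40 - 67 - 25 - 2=9*t^2 - 45*t - 54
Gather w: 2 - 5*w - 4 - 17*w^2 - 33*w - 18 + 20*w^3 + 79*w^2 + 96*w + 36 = 20*w^3 + 62*w^2 + 58*w + 16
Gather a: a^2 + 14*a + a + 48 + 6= a^2 + 15*a + 54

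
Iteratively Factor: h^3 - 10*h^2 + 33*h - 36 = (h - 4)*(h^2 - 6*h + 9) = (h - 4)*(h - 3)*(h - 3)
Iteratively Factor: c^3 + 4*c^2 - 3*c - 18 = (c + 3)*(c^2 + c - 6) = (c + 3)^2*(c - 2)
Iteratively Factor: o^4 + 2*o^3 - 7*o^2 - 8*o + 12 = (o - 1)*(o^3 + 3*o^2 - 4*o - 12) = (o - 1)*(o + 3)*(o^2 - 4) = (o - 1)*(o + 2)*(o + 3)*(o - 2)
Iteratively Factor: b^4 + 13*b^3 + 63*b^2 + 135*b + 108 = (b + 3)*(b^3 + 10*b^2 + 33*b + 36) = (b + 3)*(b + 4)*(b^2 + 6*b + 9) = (b + 3)^2*(b + 4)*(b + 3)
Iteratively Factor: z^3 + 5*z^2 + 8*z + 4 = (z + 1)*(z^2 + 4*z + 4) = (z + 1)*(z + 2)*(z + 2)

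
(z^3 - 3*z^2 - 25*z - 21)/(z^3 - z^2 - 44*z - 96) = (z^2 - 6*z - 7)/(z^2 - 4*z - 32)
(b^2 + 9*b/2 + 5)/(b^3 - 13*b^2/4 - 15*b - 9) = 2*(2*b + 5)/(4*b^2 - 21*b - 18)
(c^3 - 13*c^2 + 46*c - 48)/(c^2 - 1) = (c^3 - 13*c^2 + 46*c - 48)/(c^2 - 1)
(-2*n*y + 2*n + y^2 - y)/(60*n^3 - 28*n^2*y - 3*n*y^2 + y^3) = (y - 1)/(-30*n^2 - n*y + y^2)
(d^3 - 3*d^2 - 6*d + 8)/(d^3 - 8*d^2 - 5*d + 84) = (d^2 + d - 2)/(d^2 - 4*d - 21)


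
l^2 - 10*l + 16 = (l - 8)*(l - 2)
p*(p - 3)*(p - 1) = p^3 - 4*p^2 + 3*p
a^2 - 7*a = a*(a - 7)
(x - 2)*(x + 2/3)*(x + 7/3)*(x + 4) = x^4 + 5*x^3 - 4*x^2/9 - 188*x/9 - 112/9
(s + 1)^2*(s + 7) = s^3 + 9*s^2 + 15*s + 7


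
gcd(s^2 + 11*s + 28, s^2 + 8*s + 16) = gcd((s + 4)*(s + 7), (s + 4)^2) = s + 4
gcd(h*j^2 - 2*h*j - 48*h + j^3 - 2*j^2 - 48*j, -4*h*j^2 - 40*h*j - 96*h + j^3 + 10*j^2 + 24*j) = j + 6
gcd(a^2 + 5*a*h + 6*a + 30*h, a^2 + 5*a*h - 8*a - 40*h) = a + 5*h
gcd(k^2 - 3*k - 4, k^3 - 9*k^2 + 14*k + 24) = k^2 - 3*k - 4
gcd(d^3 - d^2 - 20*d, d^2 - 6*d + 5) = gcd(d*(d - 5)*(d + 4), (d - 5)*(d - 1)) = d - 5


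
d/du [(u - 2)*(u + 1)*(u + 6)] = 3*u^2 + 10*u - 8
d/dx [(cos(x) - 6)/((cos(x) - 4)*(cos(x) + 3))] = (cos(x)^2 - 12*cos(x) + 18)*sin(x)/((cos(x) - 4)^2*(cos(x) + 3)^2)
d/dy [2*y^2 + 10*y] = 4*y + 10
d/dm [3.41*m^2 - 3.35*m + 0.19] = 6.82*m - 3.35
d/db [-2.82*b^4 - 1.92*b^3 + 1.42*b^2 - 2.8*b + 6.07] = -11.28*b^3 - 5.76*b^2 + 2.84*b - 2.8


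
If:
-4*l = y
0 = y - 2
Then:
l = -1/2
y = 2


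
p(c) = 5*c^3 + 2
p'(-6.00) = 540.00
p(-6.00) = -1078.00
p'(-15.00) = 3375.00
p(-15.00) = -16873.00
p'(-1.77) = 46.99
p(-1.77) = -25.73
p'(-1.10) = 18.15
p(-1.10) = -4.66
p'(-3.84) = 221.18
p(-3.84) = -281.12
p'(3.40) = 173.40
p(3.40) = 198.52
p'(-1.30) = 25.35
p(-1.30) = -8.98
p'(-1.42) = 30.25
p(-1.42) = -12.32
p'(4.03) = 243.61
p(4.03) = 329.25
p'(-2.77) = 115.09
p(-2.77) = -104.27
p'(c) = 15*c^2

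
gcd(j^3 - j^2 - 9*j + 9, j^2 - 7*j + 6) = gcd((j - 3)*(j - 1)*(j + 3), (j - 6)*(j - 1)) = j - 1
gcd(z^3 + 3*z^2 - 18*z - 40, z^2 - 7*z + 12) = z - 4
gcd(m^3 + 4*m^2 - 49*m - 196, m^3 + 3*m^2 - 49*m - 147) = m^2 - 49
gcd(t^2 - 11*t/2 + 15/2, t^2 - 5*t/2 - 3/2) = t - 3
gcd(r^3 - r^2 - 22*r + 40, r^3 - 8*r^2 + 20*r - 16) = r^2 - 6*r + 8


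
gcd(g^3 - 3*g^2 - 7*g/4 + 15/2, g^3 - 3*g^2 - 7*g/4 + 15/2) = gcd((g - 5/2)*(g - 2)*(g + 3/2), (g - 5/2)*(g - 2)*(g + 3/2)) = g^3 - 3*g^2 - 7*g/4 + 15/2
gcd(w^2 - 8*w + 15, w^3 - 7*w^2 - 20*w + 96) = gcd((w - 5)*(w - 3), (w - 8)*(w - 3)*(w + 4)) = w - 3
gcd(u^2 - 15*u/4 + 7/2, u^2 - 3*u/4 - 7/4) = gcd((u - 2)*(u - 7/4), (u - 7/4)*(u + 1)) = u - 7/4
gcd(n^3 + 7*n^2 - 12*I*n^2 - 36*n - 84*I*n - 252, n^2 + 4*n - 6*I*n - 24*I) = n - 6*I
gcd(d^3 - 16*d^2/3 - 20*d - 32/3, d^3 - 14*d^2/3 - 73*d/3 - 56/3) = d - 8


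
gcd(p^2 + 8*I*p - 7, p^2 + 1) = p + I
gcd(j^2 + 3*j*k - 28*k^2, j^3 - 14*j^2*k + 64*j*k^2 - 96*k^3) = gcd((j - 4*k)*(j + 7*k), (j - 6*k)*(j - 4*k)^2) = j - 4*k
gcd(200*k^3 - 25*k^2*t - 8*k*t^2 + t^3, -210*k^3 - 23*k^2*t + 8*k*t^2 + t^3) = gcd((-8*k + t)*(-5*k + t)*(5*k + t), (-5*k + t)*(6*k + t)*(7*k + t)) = -5*k + t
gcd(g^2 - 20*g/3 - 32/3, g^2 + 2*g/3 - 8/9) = g + 4/3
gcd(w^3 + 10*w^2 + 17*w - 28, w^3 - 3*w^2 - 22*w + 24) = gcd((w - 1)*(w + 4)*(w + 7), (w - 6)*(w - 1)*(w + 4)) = w^2 + 3*w - 4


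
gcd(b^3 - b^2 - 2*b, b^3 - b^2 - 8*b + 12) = b - 2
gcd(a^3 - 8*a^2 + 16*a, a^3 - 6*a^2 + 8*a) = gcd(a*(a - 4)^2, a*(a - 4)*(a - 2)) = a^2 - 4*a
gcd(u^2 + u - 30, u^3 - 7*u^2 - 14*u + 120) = u - 5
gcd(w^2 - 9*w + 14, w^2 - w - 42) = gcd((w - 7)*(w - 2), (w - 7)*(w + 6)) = w - 7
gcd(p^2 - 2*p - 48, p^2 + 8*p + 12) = p + 6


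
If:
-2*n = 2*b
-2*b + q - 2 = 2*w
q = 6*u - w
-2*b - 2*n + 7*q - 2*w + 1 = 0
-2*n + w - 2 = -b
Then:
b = 39/22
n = -39/22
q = -12/11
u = -97/132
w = -73/22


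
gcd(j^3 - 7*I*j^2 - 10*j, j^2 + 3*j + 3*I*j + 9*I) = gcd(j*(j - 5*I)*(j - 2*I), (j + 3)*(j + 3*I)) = 1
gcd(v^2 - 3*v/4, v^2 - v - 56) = 1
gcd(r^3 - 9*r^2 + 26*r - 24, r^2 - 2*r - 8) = r - 4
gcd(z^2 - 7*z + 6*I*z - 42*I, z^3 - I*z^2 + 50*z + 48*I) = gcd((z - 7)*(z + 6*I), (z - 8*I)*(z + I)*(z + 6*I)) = z + 6*I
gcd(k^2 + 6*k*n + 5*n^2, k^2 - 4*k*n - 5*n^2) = k + n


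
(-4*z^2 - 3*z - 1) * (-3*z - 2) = 12*z^3 + 17*z^2 + 9*z + 2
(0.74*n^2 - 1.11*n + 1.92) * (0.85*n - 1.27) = 0.629*n^3 - 1.8833*n^2 + 3.0417*n - 2.4384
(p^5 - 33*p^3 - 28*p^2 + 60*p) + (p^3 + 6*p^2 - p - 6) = p^5 - 32*p^3 - 22*p^2 + 59*p - 6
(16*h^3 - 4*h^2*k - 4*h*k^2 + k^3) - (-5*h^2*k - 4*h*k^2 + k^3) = 16*h^3 + h^2*k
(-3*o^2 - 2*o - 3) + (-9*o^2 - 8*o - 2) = -12*o^2 - 10*o - 5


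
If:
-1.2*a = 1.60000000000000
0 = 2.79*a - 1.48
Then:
No Solution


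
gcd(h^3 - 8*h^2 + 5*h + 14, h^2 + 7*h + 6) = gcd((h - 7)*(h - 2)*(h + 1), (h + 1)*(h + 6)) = h + 1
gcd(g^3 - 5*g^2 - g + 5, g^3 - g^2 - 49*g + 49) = g - 1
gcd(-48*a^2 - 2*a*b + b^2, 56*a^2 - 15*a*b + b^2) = 8*a - b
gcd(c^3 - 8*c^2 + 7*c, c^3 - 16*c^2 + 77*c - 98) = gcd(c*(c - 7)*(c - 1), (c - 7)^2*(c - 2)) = c - 7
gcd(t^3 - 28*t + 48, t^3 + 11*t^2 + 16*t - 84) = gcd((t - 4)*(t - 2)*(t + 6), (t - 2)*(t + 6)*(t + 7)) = t^2 + 4*t - 12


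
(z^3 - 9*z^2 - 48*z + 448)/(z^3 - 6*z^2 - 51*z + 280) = (z - 8)/(z - 5)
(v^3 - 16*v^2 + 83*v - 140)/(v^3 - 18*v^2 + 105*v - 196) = (v - 5)/(v - 7)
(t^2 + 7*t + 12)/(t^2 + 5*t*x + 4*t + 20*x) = (t + 3)/(t + 5*x)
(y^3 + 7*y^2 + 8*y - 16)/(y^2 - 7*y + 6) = (y^2 + 8*y + 16)/(y - 6)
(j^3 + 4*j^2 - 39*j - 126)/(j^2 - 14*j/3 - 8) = 3*(j^2 + 10*j + 21)/(3*j + 4)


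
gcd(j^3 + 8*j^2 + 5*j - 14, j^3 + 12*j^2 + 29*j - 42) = j^2 + 6*j - 7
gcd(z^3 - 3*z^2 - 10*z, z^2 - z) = z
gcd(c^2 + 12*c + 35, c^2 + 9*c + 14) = c + 7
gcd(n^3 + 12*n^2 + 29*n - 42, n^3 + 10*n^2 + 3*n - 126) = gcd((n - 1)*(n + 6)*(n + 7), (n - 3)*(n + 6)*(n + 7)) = n^2 + 13*n + 42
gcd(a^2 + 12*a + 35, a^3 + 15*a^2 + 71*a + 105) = a^2 + 12*a + 35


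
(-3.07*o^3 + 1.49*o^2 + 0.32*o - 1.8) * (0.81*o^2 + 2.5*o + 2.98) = -2.4867*o^5 - 6.4681*o^4 - 5.1644*o^3 + 3.7822*o^2 - 3.5464*o - 5.364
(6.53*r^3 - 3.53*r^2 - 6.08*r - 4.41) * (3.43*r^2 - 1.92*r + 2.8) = 22.3979*r^5 - 24.6455*r^4 + 4.2072*r^3 - 13.3367*r^2 - 8.5568*r - 12.348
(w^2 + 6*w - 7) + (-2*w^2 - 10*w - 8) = -w^2 - 4*w - 15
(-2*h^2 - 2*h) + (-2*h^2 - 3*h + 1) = -4*h^2 - 5*h + 1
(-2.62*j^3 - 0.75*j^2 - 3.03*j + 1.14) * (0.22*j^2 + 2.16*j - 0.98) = -0.5764*j^5 - 5.8242*j^4 + 0.281*j^3 - 5.559*j^2 + 5.4318*j - 1.1172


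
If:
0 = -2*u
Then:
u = 0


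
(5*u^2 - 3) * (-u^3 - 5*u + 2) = -5*u^5 - 22*u^3 + 10*u^2 + 15*u - 6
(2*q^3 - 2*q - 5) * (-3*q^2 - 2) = -6*q^5 + 2*q^3 + 15*q^2 + 4*q + 10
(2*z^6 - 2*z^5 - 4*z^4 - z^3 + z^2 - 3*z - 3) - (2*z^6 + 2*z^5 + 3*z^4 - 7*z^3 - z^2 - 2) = -4*z^5 - 7*z^4 + 6*z^3 + 2*z^2 - 3*z - 1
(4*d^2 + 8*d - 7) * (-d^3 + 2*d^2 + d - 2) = -4*d^5 + 27*d^3 - 14*d^2 - 23*d + 14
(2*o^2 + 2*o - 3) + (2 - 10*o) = 2*o^2 - 8*o - 1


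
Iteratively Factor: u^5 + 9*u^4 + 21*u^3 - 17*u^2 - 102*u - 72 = (u + 3)*(u^4 + 6*u^3 + 3*u^2 - 26*u - 24) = (u + 3)*(u + 4)*(u^3 + 2*u^2 - 5*u - 6) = (u + 1)*(u + 3)*(u + 4)*(u^2 + u - 6) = (u - 2)*(u + 1)*(u + 3)*(u + 4)*(u + 3)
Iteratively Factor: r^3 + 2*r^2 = (r)*(r^2 + 2*r) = r^2*(r + 2)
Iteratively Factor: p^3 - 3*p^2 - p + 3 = (p + 1)*(p^2 - 4*p + 3) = (p - 3)*(p + 1)*(p - 1)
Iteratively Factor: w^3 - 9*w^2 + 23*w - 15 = (w - 5)*(w^2 - 4*w + 3) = (w - 5)*(w - 3)*(w - 1)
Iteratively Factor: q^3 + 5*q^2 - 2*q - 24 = (q - 2)*(q^2 + 7*q + 12) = (q - 2)*(q + 3)*(q + 4)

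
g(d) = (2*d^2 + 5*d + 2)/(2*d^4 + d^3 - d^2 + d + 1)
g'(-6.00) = 0.00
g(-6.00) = 0.02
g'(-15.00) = 0.00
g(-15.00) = 0.00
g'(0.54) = 0.17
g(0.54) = 3.35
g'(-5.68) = 0.01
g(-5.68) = 0.02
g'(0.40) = 2.07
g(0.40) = 3.19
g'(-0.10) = 2.82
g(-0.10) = 1.71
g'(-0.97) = -551.74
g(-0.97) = 18.27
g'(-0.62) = 224.34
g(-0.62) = -6.27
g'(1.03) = -3.30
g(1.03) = 2.15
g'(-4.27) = 0.01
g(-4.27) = 0.03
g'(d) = (4*d + 5)/(2*d^4 + d^3 - d^2 + d + 1) + (2*d^2 + 5*d + 2)*(-8*d^3 - 3*d^2 + 2*d - 1)/(2*d^4 + d^3 - d^2 + d + 1)^2 = (-8*d^5 - 32*d^4 - 26*d^3 + d^2 + 8*d + 3)/(4*d^8 + 4*d^7 - 3*d^6 + 2*d^5 + 7*d^4 - d^2 + 2*d + 1)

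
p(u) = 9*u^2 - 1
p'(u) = 18*u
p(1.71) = 25.32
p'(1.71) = 30.78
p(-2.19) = 42.16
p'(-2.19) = -39.42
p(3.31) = 97.60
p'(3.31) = 59.58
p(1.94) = 32.87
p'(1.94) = 34.92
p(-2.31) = 47.02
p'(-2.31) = -41.58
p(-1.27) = 13.52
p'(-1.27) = -22.86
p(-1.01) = 8.18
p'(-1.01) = -18.18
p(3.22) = 92.32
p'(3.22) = 57.96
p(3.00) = 80.00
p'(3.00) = 54.00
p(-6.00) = 323.00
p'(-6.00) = -108.00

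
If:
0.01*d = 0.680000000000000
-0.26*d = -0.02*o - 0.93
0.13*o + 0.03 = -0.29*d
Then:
No Solution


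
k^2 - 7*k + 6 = (k - 6)*(k - 1)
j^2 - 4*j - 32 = (j - 8)*(j + 4)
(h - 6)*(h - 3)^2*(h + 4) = h^4 - 8*h^3 - 3*h^2 + 126*h - 216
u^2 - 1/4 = (u - 1/2)*(u + 1/2)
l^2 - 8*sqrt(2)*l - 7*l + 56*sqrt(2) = (l - 7)*(l - 8*sqrt(2))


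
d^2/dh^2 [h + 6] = 0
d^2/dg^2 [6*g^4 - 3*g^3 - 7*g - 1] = 18*g*(4*g - 1)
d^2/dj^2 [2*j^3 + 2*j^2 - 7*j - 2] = 12*j + 4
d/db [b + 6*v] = 1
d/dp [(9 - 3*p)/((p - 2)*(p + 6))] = 3*p*(p - 6)/(p^4 + 8*p^3 - 8*p^2 - 96*p + 144)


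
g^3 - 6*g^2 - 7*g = g*(g - 7)*(g + 1)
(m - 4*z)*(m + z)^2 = m^3 - 2*m^2*z - 7*m*z^2 - 4*z^3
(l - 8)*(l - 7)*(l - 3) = l^3 - 18*l^2 + 101*l - 168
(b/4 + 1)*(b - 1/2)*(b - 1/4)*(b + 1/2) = b^4/4 + 15*b^3/16 - 5*b^2/16 - 15*b/64 + 1/16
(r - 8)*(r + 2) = r^2 - 6*r - 16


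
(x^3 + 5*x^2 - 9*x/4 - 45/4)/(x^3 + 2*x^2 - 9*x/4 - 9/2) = (x + 5)/(x + 2)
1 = 1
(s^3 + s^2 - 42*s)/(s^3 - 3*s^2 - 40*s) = (-s^2 - s + 42)/(-s^2 + 3*s + 40)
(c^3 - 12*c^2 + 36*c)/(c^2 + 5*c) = (c^2 - 12*c + 36)/(c + 5)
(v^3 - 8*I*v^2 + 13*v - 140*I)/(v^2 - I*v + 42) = (v^2 - I*v + 20)/(v + 6*I)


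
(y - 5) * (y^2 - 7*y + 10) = y^3 - 12*y^2 + 45*y - 50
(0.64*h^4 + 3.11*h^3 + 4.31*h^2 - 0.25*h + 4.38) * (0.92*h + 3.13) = 0.5888*h^5 + 4.8644*h^4 + 13.6995*h^3 + 13.2603*h^2 + 3.2471*h + 13.7094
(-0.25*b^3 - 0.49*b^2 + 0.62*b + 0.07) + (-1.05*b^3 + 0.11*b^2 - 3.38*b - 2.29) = -1.3*b^3 - 0.38*b^2 - 2.76*b - 2.22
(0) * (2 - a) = 0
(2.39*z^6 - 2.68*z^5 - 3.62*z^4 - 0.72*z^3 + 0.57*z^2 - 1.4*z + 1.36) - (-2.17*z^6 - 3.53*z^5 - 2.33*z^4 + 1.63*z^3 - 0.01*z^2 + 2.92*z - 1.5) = 4.56*z^6 + 0.85*z^5 - 1.29*z^4 - 2.35*z^3 + 0.58*z^2 - 4.32*z + 2.86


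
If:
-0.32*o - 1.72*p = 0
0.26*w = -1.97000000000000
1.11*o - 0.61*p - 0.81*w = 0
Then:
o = -5.02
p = 0.93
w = -7.58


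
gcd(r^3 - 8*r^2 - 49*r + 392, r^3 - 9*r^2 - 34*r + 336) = r^2 - 15*r + 56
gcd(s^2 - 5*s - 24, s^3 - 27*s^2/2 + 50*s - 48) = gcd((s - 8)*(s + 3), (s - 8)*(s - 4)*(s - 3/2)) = s - 8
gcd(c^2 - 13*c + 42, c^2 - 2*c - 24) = c - 6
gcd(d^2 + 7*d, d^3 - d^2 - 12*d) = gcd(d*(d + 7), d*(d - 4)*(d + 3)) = d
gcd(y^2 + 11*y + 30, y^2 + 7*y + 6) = y + 6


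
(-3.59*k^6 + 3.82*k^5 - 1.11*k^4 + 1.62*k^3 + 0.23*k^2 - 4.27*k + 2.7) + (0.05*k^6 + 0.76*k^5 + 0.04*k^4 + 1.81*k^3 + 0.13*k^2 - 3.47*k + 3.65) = -3.54*k^6 + 4.58*k^5 - 1.07*k^4 + 3.43*k^3 + 0.36*k^2 - 7.74*k + 6.35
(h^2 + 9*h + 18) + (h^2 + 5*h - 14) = 2*h^2 + 14*h + 4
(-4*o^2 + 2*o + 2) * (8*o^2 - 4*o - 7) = -32*o^4 + 32*o^3 + 36*o^2 - 22*o - 14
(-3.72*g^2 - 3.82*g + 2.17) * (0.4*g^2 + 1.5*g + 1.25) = -1.488*g^4 - 7.108*g^3 - 9.512*g^2 - 1.52*g + 2.7125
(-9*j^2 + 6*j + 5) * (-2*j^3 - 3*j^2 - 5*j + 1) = 18*j^5 + 15*j^4 + 17*j^3 - 54*j^2 - 19*j + 5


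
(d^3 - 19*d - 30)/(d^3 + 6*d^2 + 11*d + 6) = (d - 5)/(d + 1)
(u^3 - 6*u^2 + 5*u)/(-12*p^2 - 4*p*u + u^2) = u*(-u^2 + 6*u - 5)/(12*p^2 + 4*p*u - u^2)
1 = 1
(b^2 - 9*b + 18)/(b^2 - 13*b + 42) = (b - 3)/(b - 7)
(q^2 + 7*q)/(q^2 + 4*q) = (q + 7)/(q + 4)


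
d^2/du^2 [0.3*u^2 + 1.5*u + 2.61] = 0.600000000000000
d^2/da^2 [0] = 0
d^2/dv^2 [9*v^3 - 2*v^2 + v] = 54*v - 4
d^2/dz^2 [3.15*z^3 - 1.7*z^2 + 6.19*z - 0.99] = 18.9*z - 3.4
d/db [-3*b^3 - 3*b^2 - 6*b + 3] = -9*b^2 - 6*b - 6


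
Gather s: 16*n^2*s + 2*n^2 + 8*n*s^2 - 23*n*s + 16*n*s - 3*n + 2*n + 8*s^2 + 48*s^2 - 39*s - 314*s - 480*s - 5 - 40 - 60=2*n^2 - n + s^2*(8*n + 56) + s*(16*n^2 - 7*n - 833) - 105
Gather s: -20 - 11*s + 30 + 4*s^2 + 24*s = 4*s^2 + 13*s + 10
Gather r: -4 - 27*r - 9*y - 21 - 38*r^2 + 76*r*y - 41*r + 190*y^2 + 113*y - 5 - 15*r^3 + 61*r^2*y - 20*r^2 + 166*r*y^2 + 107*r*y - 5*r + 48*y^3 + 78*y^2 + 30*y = -15*r^3 + r^2*(61*y - 58) + r*(166*y^2 + 183*y - 73) + 48*y^3 + 268*y^2 + 134*y - 30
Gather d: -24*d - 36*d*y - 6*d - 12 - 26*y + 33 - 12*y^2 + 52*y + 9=d*(-36*y - 30) - 12*y^2 + 26*y + 30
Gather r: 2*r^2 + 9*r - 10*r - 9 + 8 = 2*r^2 - r - 1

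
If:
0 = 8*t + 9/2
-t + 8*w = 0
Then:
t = -9/16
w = -9/128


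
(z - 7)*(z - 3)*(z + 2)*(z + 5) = z^4 - 3*z^3 - 39*z^2 + 47*z + 210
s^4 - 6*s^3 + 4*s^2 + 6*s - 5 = (s - 5)*(s - 1)^2*(s + 1)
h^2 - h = h*(h - 1)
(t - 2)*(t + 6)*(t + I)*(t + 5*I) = t^4 + 4*t^3 + 6*I*t^3 - 17*t^2 + 24*I*t^2 - 20*t - 72*I*t + 60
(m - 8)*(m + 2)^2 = m^3 - 4*m^2 - 28*m - 32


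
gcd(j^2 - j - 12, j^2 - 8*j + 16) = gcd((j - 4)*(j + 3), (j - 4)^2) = j - 4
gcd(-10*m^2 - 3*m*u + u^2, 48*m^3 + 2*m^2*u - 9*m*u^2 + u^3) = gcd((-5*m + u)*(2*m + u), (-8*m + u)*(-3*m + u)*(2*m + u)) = 2*m + u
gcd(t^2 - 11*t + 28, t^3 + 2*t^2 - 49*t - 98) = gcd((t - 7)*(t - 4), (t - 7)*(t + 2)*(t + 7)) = t - 7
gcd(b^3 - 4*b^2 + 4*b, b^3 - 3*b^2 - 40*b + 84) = b - 2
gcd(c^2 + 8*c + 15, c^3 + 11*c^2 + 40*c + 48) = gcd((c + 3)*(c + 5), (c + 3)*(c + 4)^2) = c + 3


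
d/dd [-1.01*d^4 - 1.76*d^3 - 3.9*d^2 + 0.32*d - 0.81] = -4.04*d^3 - 5.28*d^2 - 7.8*d + 0.32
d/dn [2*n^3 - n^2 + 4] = 2*n*(3*n - 1)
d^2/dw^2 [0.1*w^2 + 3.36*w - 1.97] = 0.200000000000000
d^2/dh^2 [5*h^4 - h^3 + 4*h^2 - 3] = 60*h^2 - 6*h + 8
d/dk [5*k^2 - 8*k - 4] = 10*k - 8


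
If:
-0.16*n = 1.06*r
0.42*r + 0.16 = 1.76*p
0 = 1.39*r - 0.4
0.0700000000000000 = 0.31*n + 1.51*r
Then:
No Solution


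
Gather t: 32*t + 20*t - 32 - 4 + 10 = 52*t - 26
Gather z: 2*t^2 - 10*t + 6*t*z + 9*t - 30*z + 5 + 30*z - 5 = 2*t^2 + 6*t*z - t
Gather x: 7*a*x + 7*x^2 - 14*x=7*x^2 + x*(7*a - 14)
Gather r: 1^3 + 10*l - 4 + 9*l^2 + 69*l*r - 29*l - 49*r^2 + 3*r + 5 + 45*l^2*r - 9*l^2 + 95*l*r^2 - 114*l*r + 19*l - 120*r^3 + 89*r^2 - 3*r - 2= -120*r^3 + r^2*(95*l + 40) + r*(45*l^2 - 45*l)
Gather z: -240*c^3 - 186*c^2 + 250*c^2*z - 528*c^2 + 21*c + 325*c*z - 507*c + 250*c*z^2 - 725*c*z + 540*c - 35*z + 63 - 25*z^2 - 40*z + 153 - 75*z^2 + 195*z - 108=-240*c^3 - 714*c^2 + 54*c + z^2*(250*c - 100) + z*(250*c^2 - 400*c + 120) + 108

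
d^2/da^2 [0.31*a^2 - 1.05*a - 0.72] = 0.620000000000000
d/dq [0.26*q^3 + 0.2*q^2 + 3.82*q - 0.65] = 0.78*q^2 + 0.4*q + 3.82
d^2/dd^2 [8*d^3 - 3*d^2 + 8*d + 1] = 48*d - 6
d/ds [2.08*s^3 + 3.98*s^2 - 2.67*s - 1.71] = 6.24*s^2 + 7.96*s - 2.67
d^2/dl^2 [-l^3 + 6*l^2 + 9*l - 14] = 12 - 6*l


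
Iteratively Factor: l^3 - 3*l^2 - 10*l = (l + 2)*(l^2 - 5*l) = (l - 5)*(l + 2)*(l)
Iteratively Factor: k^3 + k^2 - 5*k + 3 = (k - 1)*(k^2 + 2*k - 3) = (k - 1)^2*(k + 3)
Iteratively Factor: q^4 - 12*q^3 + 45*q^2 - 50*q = (q - 5)*(q^3 - 7*q^2 + 10*q) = (q - 5)^2*(q^2 - 2*q) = (q - 5)^2*(q - 2)*(q)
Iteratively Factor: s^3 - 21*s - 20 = (s + 1)*(s^2 - s - 20) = (s + 1)*(s + 4)*(s - 5)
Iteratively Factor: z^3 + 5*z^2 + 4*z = (z + 4)*(z^2 + z) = z*(z + 4)*(z + 1)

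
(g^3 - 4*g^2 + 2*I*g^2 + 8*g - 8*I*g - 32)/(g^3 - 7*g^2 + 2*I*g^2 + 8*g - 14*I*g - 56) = (g - 4)/(g - 7)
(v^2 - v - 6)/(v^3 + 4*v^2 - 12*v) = (v^2 - v - 6)/(v*(v^2 + 4*v - 12))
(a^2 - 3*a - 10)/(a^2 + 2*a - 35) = (a + 2)/(a + 7)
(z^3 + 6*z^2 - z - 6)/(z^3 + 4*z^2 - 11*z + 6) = (z + 1)/(z - 1)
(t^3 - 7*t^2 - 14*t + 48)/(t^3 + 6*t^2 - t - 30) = (t - 8)/(t + 5)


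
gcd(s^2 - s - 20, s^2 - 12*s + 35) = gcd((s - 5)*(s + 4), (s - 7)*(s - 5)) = s - 5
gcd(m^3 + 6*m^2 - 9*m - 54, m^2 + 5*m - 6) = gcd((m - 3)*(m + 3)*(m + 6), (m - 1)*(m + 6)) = m + 6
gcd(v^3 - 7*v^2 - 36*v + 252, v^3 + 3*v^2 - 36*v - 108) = v^2 - 36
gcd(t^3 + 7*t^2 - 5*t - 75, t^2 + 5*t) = t + 5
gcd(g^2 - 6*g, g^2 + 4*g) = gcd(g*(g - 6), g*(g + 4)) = g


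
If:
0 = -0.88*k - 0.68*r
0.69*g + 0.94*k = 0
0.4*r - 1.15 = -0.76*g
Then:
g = 1.01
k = -0.74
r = 0.96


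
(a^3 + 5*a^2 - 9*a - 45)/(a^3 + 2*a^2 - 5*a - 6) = (a^2 + 2*a - 15)/(a^2 - a - 2)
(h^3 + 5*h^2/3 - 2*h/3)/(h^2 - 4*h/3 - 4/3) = h*(-3*h^2 - 5*h + 2)/(-3*h^2 + 4*h + 4)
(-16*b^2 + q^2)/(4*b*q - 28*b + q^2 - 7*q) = (-4*b + q)/(q - 7)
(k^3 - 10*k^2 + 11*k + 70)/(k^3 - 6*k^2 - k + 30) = (k - 7)/(k - 3)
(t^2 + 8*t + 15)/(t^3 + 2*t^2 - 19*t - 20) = (t + 3)/(t^2 - 3*t - 4)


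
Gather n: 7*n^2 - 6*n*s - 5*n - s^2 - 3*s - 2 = 7*n^2 + n*(-6*s - 5) - s^2 - 3*s - 2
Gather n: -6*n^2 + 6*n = -6*n^2 + 6*n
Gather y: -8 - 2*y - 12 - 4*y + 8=-6*y - 12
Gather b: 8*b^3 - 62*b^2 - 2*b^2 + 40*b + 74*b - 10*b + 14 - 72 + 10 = 8*b^3 - 64*b^2 + 104*b - 48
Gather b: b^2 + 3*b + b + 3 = b^2 + 4*b + 3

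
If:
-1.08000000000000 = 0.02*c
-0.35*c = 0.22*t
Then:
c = -54.00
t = 85.91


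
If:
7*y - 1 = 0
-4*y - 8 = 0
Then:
No Solution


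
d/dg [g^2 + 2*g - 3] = 2*g + 2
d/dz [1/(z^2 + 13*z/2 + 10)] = 2*(-4*z - 13)/(2*z^2 + 13*z + 20)^2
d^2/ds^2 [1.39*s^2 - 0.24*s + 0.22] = 2.78000000000000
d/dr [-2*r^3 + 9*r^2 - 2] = 6*r*(3 - r)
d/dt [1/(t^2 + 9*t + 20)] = (-2*t - 9)/(t^2 + 9*t + 20)^2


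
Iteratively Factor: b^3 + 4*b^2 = (b + 4)*(b^2) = b*(b + 4)*(b)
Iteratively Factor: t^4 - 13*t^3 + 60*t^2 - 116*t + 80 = (t - 2)*(t^3 - 11*t^2 + 38*t - 40) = (t - 4)*(t - 2)*(t^2 - 7*t + 10) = (t - 5)*(t - 4)*(t - 2)*(t - 2)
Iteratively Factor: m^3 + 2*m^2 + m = (m + 1)*(m^2 + m) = m*(m + 1)*(m + 1)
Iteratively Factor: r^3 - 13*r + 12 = (r - 3)*(r^2 + 3*r - 4) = (r - 3)*(r + 4)*(r - 1)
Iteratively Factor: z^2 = (z)*(z)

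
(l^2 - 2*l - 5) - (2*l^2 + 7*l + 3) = -l^2 - 9*l - 8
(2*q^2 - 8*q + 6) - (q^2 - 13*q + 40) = q^2 + 5*q - 34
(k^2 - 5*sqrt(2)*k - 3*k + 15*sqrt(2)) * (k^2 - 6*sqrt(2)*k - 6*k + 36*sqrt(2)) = k^4 - 11*sqrt(2)*k^3 - 9*k^3 + 78*k^2 + 99*sqrt(2)*k^2 - 540*k - 198*sqrt(2)*k + 1080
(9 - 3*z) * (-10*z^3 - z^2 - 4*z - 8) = 30*z^4 - 87*z^3 + 3*z^2 - 12*z - 72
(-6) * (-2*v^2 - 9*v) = 12*v^2 + 54*v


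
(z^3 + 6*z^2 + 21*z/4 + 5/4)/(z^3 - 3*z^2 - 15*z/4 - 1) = (z + 5)/(z - 4)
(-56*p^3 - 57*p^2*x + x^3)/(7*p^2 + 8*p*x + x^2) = -8*p + x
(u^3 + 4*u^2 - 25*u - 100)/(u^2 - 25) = u + 4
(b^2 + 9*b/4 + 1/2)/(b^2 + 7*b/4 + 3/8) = 2*(b + 2)/(2*b + 3)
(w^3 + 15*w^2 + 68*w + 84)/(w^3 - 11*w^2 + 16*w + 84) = (w^2 + 13*w + 42)/(w^2 - 13*w + 42)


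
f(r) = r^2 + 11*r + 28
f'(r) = 2*r + 11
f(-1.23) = 15.98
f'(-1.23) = 8.54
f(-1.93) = 10.49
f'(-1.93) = 7.14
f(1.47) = 46.33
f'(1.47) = 13.94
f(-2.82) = 4.93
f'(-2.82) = 5.36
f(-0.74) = 20.41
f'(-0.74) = 9.52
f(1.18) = 42.37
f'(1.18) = 13.36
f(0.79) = 37.31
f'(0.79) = 12.58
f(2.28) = 58.28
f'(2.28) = 15.56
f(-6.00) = -2.00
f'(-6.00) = -1.00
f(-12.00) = 40.00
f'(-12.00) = -13.00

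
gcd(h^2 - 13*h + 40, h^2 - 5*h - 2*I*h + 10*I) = h - 5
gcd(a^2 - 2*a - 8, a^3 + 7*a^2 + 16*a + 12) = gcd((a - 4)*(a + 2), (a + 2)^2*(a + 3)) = a + 2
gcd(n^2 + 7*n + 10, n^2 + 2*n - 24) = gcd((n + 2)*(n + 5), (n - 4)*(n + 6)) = 1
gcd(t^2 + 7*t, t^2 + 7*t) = t^2 + 7*t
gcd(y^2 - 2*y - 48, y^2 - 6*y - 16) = y - 8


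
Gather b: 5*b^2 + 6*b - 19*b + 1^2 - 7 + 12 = 5*b^2 - 13*b + 6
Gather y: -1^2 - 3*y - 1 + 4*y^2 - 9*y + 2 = 4*y^2 - 12*y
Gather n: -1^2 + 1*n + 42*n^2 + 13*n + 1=42*n^2 + 14*n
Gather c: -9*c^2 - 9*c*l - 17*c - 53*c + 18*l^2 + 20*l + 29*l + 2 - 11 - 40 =-9*c^2 + c*(-9*l - 70) + 18*l^2 + 49*l - 49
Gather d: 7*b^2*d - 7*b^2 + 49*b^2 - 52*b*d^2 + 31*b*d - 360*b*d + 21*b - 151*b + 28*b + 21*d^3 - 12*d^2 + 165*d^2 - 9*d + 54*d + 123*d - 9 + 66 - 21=42*b^2 - 102*b + 21*d^3 + d^2*(153 - 52*b) + d*(7*b^2 - 329*b + 168) + 36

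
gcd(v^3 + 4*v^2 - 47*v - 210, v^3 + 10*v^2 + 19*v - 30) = v^2 + 11*v + 30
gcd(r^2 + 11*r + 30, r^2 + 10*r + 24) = r + 6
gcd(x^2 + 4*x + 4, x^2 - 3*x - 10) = x + 2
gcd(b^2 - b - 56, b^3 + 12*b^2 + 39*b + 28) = b + 7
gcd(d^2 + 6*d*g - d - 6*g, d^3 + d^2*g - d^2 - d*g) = d - 1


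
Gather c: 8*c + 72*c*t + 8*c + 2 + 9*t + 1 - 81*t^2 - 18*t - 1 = c*(72*t + 16) - 81*t^2 - 9*t + 2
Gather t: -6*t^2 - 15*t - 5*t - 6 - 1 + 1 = -6*t^2 - 20*t - 6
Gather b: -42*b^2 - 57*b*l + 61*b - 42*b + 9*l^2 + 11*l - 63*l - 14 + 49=-42*b^2 + b*(19 - 57*l) + 9*l^2 - 52*l + 35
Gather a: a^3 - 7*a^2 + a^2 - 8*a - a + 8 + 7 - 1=a^3 - 6*a^2 - 9*a + 14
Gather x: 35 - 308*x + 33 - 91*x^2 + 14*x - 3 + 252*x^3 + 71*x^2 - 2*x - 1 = 252*x^3 - 20*x^2 - 296*x + 64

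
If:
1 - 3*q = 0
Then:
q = 1/3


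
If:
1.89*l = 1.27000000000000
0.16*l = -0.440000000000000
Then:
No Solution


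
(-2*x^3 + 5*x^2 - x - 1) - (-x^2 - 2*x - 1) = -2*x^3 + 6*x^2 + x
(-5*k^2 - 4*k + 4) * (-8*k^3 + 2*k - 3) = 40*k^5 + 32*k^4 - 42*k^3 + 7*k^2 + 20*k - 12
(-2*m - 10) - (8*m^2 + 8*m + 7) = -8*m^2 - 10*m - 17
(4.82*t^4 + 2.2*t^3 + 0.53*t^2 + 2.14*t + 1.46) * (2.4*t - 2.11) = 11.568*t^5 - 4.8902*t^4 - 3.37*t^3 + 4.0177*t^2 - 1.0114*t - 3.0806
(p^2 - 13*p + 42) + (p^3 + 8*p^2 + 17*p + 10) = p^3 + 9*p^2 + 4*p + 52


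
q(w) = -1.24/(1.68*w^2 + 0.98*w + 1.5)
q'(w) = -1.24*(-3.36*w - 0.98)/(1.68*w^2 + 0.98*w + 1.5)^2 = (4.1664*w + 1.2152)/(1.68*w^2 + 0.98*w + 1.5)^2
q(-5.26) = -0.03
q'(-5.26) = -0.01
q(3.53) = -0.05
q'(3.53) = 0.02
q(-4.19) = -0.05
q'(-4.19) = -0.02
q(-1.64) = -0.28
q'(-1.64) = -0.29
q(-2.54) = -0.13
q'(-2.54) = -0.10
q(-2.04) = -0.19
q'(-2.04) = -0.17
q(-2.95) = -0.09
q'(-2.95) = -0.06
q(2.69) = -0.08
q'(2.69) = 0.05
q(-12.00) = -0.01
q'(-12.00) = -0.00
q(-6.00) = -0.02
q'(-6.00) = -0.01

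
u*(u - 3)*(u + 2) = u^3 - u^2 - 6*u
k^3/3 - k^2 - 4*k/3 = k*(k/3 + 1/3)*(k - 4)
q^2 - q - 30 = (q - 6)*(q + 5)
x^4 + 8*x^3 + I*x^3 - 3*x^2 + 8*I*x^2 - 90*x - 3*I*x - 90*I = (x - 3)*(x + 5)*(x + 6)*(x + I)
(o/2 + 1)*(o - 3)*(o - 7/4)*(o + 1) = o^4/2 - 7*o^3/8 - 7*o^2/2 + 25*o/8 + 21/4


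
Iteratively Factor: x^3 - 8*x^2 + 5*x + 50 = (x - 5)*(x^2 - 3*x - 10) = (x - 5)^2*(x + 2)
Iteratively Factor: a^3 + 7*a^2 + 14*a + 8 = (a + 4)*(a^2 + 3*a + 2) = (a + 1)*(a + 4)*(a + 2)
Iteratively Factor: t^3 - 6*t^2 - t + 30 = (t - 3)*(t^2 - 3*t - 10) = (t - 5)*(t - 3)*(t + 2)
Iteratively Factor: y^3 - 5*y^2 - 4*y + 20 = (y - 2)*(y^2 - 3*y - 10) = (y - 5)*(y - 2)*(y + 2)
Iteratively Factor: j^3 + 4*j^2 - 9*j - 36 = (j + 3)*(j^2 + j - 12) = (j + 3)*(j + 4)*(j - 3)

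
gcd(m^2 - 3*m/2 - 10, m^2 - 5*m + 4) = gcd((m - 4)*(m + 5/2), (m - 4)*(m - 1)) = m - 4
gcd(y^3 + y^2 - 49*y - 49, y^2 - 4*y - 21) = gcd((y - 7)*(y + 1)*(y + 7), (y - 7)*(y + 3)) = y - 7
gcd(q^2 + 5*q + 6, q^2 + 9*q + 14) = q + 2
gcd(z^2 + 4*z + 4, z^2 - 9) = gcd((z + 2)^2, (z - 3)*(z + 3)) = 1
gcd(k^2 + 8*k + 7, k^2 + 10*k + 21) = k + 7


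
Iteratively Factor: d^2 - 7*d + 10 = (d - 5)*(d - 2)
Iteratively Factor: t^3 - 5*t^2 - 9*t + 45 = (t - 5)*(t^2 - 9) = (t - 5)*(t - 3)*(t + 3)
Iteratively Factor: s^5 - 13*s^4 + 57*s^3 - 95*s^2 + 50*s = (s - 5)*(s^4 - 8*s^3 + 17*s^2 - 10*s) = s*(s - 5)*(s^3 - 8*s^2 + 17*s - 10) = s*(s - 5)^2*(s^2 - 3*s + 2) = s*(s - 5)^2*(s - 2)*(s - 1)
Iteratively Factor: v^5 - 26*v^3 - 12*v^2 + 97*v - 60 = (v - 1)*(v^4 + v^3 - 25*v^2 - 37*v + 60) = (v - 1)*(v + 3)*(v^3 - 2*v^2 - 19*v + 20) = (v - 1)^2*(v + 3)*(v^2 - v - 20) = (v - 5)*(v - 1)^2*(v + 3)*(v + 4)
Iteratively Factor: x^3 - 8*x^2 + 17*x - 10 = (x - 1)*(x^2 - 7*x + 10) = (x - 5)*(x - 1)*(x - 2)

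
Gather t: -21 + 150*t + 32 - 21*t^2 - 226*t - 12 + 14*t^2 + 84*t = -7*t^2 + 8*t - 1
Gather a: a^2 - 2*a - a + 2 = a^2 - 3*a + 2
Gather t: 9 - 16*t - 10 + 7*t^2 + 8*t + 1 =7*t^2 - 8*t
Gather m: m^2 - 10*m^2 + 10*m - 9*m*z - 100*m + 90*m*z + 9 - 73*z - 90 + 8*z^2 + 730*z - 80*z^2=-9*m^2 + m*(81*z - 90) - 72*z^2 + 657*z - 81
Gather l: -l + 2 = 2 - l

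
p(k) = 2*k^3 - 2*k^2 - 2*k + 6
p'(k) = 6*k^2 - 4*k - 2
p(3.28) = 48.50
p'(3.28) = 49.43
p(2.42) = 17.79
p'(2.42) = 23.46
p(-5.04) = -290.77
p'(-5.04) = 170.57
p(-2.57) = -36.02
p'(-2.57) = 47.91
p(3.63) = 68.05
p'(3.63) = 62.54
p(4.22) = 112.25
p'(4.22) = 87.97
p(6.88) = 548.89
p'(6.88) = 254.49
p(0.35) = 5.14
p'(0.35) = -2.66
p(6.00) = 354.00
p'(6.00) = 190.00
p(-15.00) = -7164.00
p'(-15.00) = 1408.00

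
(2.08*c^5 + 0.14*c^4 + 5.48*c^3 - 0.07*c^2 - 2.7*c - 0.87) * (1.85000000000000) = 3.848*c^5 + 0.259*c^4 + 10.138*c^3 - 0.1295*c^2 - 4.995*c - 1.6095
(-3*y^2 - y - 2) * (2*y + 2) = -6*y^3 - 8*y^2 - 6*y - 4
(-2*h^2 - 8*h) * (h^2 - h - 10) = -2*h^4 - 6*h^3 + 28*h^2 + 80*h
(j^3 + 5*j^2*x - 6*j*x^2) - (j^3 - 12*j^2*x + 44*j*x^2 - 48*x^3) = 17*j^2*x - 50*j*x^2 + 48*x^3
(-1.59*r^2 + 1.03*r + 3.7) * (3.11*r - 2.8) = -4.9449*r^3 + 7.6553*r^2 + 8.623*r - 10.36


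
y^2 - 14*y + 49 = (y - 7)^2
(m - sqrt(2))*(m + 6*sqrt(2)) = m^2 + 5*sqrt(2)*m - 12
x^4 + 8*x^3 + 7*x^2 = x^2*(x + 1)*(x + 7)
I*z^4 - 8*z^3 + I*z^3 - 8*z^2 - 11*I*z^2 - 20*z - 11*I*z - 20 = (z + 1)*(z + 4*I)*(z + 5*I)*(I*z + 1)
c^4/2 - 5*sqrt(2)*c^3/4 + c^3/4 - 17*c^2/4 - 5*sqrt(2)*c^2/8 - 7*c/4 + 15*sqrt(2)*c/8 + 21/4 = (c/2 + sqrt(2)/2)*(c - 1)*(c + 3/2)*(c - 7*sqrt(2)/2)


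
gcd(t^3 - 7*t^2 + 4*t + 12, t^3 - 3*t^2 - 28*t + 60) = t^2 - 8*t + 12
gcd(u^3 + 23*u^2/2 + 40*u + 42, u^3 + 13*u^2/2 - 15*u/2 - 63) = u^2 + 19*u/2 + 21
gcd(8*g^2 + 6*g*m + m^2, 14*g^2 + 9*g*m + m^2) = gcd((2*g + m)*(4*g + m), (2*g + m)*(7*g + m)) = 2*g + m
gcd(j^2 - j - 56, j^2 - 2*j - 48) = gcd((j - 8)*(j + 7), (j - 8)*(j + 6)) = j - 8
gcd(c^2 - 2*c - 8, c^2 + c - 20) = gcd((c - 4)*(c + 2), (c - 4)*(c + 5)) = c - 4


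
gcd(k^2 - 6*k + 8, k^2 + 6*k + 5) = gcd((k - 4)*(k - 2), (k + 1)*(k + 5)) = 1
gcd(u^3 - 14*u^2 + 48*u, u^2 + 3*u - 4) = 1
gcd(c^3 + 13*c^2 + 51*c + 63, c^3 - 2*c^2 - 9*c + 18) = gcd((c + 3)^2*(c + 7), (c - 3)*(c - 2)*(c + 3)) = c + 3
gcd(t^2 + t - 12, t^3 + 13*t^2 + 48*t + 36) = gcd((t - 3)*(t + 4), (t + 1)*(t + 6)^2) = 1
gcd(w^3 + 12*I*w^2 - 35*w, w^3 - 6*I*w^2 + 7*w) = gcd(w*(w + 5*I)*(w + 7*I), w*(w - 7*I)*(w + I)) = w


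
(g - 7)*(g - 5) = g^2 - 12*g + 35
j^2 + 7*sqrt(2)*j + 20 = (j + 2*sqrt(2))*(j + 5*sqrt(2))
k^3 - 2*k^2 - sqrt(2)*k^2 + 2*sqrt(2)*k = k*(k - 2)*(k - sqrt(2))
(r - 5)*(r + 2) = r^2 - 3*r - 10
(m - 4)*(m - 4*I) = m^2 - 4*m - 4*I*m + 16*I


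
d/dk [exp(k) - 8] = exp(k)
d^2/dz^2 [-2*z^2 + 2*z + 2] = -4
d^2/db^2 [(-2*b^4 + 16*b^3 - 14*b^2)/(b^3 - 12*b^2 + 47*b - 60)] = 32*(-b^6 + 48*b^5 - 615*b^4 + 3448*b^3 - 9270*b^2 + 10800*b - 3150)/(b^9 - 36*b^8 + 573*b^7 - 5292*b^6 + 31251*b^5 - 122364*b^4 + 317663*b^3 - 527220*b^2 + 507600*b - 216000)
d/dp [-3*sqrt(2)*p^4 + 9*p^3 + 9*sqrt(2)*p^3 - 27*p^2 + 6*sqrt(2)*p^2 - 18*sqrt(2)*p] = -12*sqrt(2)*p^3 + 27*p^2 + 27*sqrt(2)*p^2 - 54*p + 12*sqrt(2)*p - 18*sqrt(2)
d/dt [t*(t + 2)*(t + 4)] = 3*t^2 + 12*t + 8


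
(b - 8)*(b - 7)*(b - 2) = b^3 - 17*b^2 + 86*b - 112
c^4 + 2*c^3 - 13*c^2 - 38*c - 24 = (c - 4)*(c + 1)*(c + 2)*(c + 3)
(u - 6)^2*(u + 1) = u^3 - 11*u^2 + 24*u + 36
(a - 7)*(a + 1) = a^2 - 6*a - 7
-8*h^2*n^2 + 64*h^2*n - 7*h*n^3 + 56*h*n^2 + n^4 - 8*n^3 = n*(-8*h + n)*(h + n)*(n - 8)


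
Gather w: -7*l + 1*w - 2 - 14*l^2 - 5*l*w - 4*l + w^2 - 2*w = -14*l^2 - 11*l + w^2 + w*(-5*l - 1) - 2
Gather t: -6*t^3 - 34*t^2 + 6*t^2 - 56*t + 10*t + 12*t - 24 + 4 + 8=-6*t^3 - 28*t^2 - 34*t - 12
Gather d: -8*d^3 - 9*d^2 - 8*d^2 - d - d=-8*d^3 - 17*d^2 - 2*d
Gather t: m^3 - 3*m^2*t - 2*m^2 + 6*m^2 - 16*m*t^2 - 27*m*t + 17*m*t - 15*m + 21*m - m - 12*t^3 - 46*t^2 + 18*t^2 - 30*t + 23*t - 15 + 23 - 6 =m^3 + 4*m^2 + 5*m - 12*t^3 + t^2*(-16*m - 28) + t*(-3*m^2 - 10*m - 7) + 2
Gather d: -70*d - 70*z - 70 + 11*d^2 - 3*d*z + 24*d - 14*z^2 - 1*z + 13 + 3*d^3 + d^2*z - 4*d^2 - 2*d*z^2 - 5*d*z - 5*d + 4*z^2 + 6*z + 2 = 3*d^3 + d^2*(z + 7) + d*(-2*z^2 - 8*z - 51) - 10*z^2 - 65*z - 55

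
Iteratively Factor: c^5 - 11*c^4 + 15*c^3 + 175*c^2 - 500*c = (c - 5)*(c^4 - 6*c^3 - 15*c^2 + 100*c) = c*(c - 5)*(c^3 - 6*c^2 - 15*c + 100) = c*(c - 5)^2*(c^2 - c - 20) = c*(c - 5)^2*(c + 4)*(c - 5)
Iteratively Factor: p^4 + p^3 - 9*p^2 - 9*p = (p)*(p^3 + p^2 - 9*p - 9) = p*(p + 1)*(p^2 - 9) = p*(p + 1)*(p + 3)*(p - 3)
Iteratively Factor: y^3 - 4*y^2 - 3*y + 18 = (y - 3)*(y^2 - y - 6) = (y - 3)*(y + 2)*(y - 3)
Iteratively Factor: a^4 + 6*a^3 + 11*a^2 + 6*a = (a + 2)*(a^3 + 4*a^2 + 3*a) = a*(a + 2)*(a^2 + 4*a + 3) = a*(a + 2)*(a + 3)*(a + 1)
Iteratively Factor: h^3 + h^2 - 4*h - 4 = (h + 2)*(h^2 - h - 2) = (h + 1)*(h + 2)*(h - 2)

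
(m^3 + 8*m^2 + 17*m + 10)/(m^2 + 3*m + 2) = m + 5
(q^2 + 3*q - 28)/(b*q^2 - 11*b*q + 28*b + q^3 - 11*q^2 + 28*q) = (q + 7)/(b*q - 7*b + q^2 - 7*q)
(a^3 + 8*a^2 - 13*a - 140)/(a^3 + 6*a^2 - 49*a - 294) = (a^2 + a - 20)/(a^2 - a - 42)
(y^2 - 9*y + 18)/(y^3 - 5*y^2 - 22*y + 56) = (y^2 - 9*y + 18)/(y^3 - 5*y^2 - 22*y + 56)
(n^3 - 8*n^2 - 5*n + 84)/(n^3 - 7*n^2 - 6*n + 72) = (n - 7)/(n - 6)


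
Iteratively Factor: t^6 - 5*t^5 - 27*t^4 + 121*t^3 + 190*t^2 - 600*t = (t - 5)*(t^5 - 27*t^3 - 14*t^2 + 120*t) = (t - 5)*(t + 3)*(t^4 - 3*t^3 - 18*t^2 + 40*t) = (t - 5)*(t - 2)*(t + 3)*(t^3 - t^2 - 20*t) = (t - 5)^2*(t - 2)*(t + 3)*(t^2 + 4*t) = t*(t - 5)^2*(t - 2)*(t + 3)*(t + 4)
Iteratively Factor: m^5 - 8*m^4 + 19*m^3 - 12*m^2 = (m)*(m^4 - 8*m^3 + 19*m^2 - 12*m) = m*(m - 3)*(m^3 - 5*m^2 + 4*m) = m*(m - 4)*(m - 3)*(m^2 - m) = m^2*(m - 4)*(m - 3)*(m - 1)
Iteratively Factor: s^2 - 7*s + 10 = (s - 2)*(s - 5)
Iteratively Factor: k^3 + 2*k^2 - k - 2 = (k + 1)*(k^2 + k - 2) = (k - 1)*(k + 1)*(k + 2)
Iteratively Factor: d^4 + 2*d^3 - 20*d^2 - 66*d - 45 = (d - 5)*(d^3 + 7*d^2 + 15*d + 9) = (d - 5)*(d + 1)*(d^2 + 6*d + 9) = (d - 5)*(d + 1)*(d + 3)*(d + 3)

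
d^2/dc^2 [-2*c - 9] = 0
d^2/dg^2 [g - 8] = 0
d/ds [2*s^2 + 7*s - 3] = 4*s + 7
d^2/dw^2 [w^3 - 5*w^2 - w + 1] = 6*w - 10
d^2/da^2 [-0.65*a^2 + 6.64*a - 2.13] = -1.30000000000000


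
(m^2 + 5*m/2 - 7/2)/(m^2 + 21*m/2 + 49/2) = (m - 1)/(m + 7)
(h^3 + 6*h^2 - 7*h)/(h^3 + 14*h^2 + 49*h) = (h - 1)/(h + 7)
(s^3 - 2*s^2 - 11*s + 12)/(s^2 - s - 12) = s - 1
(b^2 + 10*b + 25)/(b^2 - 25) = (b + 5)/(b - 5)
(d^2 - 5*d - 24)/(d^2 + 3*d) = (d - 8)/d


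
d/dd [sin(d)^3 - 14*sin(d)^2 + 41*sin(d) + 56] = (3*sin(d)^2 - 28*sin(d) + 41)*cos(d)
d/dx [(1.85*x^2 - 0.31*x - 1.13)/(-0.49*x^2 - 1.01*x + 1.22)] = (-2.0204*x^2 + 3.4066*x - 1.5195)/(0.2401*x^4 + 0.9898*x^3 - 0.1755*x^2 - 2.4644*x + 1.4884)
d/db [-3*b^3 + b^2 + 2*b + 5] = -9*b^2 + 2*b + 2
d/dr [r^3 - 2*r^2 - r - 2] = 3*r^2 - 4*r - 1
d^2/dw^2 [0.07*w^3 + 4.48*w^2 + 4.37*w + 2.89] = 0.42*w + 8.96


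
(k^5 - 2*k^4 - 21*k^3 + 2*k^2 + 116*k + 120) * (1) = k^5 - 2*k^4 - 21*k^3 + 2*k^2 + 116*k + 120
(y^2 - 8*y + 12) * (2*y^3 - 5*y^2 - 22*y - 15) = 2*y^5 - 21*y^4 + 42*y^3 + 101*y^2 - 144*y - 180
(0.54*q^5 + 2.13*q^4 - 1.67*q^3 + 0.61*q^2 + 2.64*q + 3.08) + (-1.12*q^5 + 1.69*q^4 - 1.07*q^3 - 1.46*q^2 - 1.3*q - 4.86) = -0.58*q^5 + 3.82*q^4 - 2.74*q^3 - 0.85*q^2 + 1.34*q - 1.78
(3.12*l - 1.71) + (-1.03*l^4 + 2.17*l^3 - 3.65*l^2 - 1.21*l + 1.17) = -1.03*l^4 + 2.17*l^3 - 3.65*l^2 + 1.91*l - 0.54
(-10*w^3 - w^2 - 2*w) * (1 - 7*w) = 70*w^4 - 3*w^3 + 13*w^2 - 2*w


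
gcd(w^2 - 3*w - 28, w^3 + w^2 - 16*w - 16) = w + 4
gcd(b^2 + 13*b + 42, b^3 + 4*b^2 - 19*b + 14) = b + 7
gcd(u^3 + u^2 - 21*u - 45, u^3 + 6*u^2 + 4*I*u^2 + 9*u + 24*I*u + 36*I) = u^2 + 6*u + 9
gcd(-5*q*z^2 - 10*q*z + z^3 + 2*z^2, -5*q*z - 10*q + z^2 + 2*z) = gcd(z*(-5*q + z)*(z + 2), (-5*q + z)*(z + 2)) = -5*q*z - 10*q + z^2 + 2*z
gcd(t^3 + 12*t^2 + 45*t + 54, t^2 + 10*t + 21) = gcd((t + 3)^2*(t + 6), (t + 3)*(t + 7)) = t + 3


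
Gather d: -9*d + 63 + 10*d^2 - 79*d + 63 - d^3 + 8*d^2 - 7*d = -d^3 + 18*d^2 - 95*d + 126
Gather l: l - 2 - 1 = l - 3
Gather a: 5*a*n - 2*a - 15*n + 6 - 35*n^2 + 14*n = a*(5*n - 2) - 35*n^2 - n + 6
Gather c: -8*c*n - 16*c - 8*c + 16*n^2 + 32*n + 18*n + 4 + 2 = c*(-8*n - 24) + 16*n^2 + 50*n + 6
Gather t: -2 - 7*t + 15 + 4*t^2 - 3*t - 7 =4*t^2 - 10*t + 6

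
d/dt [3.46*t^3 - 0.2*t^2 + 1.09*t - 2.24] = 10.38*t^2 - 0.4*t + 1.09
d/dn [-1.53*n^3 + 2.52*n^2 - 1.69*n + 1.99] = -4.59*n^2 + 5.04*n - 1.69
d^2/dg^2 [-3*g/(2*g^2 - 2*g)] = -3/(g^3 - 3*g^2 + 3*g - 1)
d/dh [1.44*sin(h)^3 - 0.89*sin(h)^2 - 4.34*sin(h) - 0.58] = (4.32*sin(h)^2 - 1.78*sin(h) - 4.34)*cos(h)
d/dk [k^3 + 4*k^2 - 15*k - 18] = 3*k^2 + 8*k - 15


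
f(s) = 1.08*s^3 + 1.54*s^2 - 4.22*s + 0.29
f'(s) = 3.24*s^2 + 3.08*s - 4.22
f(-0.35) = 1.91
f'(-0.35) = -4.90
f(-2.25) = 5.28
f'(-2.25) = 5.25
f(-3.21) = -6.02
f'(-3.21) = 19.28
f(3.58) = 54.47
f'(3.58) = 48.33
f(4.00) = 77.17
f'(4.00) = 59.94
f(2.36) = 13.10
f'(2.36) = 21.09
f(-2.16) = 5.71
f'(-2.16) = 4.24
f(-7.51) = -338.61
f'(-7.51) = 155.39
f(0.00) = 0.29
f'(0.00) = -4.22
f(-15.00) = -3234.91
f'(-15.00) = 678.58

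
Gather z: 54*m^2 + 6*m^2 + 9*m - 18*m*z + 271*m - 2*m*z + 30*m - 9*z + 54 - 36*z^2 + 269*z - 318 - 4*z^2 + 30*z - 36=60*m^2 + 310*m - 40*z^2 + z*(290 - 20*m) - 300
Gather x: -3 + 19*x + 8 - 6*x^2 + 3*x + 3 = -6*x^2 + 22*x + 8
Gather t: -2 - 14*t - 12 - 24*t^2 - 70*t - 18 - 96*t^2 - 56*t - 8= -120*t^2 - 140*t - 40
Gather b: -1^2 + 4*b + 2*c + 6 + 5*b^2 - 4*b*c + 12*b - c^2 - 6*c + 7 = 5*b^2 + b*(16 - 4*c) - c^2 - 4*c + 12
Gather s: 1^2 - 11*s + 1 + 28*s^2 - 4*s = 28*s^2 - 15*s + 2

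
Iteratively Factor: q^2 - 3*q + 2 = (q - 1)*(q - 2)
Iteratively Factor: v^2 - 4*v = (v - 4)*(v)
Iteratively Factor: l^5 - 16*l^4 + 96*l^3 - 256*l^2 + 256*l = (l)*(l^4 - 16*l^3 + 96*l^2 - 256*l + 256) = l*(l - 4)*(l^3 - 12*l^2 + 48*l - 64) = l*(l - 4)^2*(l^2 - 8*l + 16) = l*(l - 4)^3*(l - 4)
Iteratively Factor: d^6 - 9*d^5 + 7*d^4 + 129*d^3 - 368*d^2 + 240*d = (d - 1)*(d^5 - 8*d^4 - d^3 + 128*d^2 - 240*d) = d*(d - 1)*(d^4 - 8*d^3 - d^2 + 128*d - 240) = d*(d - 1)*(d + 4)*(d^3 - 12*d^2 + 47*d - 60) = d*(d - 4)*(d - 1)*(d + 4)*(d^2 - 8*d + 15) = d*(d - 4)*(d - 3)*(d - 1)*(d + 4)*(d - 5)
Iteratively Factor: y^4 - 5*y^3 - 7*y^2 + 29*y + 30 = (y - 3)*(y^3 - 2*y^2 - 13*y - 10) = (y - 5)*(y - 3)*(y^2 + 3*y + 2) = (y - 5)*(y - 3)*(y + 1)*(y + 2)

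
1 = 1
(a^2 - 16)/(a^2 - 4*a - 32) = (a - 4)/(a - 8)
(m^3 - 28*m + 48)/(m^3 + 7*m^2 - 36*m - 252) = (m^2 - 6*m + 8)/(m^2 + m - 42)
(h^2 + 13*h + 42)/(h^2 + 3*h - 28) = (h + 6)/(h - 4)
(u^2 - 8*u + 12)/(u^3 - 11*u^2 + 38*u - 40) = (u - 6)/(u^2 - 9*u + 20)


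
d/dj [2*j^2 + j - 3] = 4*j + 1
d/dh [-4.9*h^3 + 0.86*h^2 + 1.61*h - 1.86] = -14.7*h^2 + 1.72*h + 1.61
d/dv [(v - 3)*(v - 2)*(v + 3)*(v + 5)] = 4*v^3 + 9*v^2 - 38*v - 27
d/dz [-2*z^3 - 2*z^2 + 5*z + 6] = -6*z^2 - 4*z + 5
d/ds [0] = 0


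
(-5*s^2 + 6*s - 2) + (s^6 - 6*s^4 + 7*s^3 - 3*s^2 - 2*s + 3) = s^6 - 6*s^4 + 7*s^3 - 8*s^2 + 4*s + 1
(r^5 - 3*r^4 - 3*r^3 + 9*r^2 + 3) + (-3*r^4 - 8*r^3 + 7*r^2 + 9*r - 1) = r^5 - 6*r^4 - 11*r^3 + 16*r^2 + 9*r + 2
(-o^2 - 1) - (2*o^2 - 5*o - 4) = -3*o^2 + 5*o + 3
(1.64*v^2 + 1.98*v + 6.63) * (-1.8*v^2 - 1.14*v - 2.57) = -2.952*v^4 - 5.4336*v^3 - 18.406*v^2 - 12.6468*v - 17.0391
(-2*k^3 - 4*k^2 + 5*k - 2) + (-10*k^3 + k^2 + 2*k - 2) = -12*k^3 - 3*k^2 + 7*k - 4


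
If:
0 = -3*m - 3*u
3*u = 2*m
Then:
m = 0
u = 0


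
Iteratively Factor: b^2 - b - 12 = (b - 4)*(b + 3)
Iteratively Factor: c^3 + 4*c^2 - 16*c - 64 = (c - 4)*(c^2 + 8*c + 16) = (c - 4)*(c + 4)*(c + 4)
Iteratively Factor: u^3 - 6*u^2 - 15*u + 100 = (u + 4)*(u^2 - 10*u + 25) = (u - 5)*(u + 4)*(u - 5)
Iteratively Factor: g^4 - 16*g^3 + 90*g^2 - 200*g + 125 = (g - 1)*(g^3 - 15*g^2 + 75*g - 125) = (g - 5)*(g - 1)*(g^2 - 10*g + 25) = (g - 5)^2*(g - 1)*(g - 5)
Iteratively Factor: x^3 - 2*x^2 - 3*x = (x + 1)*(x^2 - 3*x) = (x - 3)*(x + 1)*(x)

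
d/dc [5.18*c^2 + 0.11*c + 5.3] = 10.36*c + 0.11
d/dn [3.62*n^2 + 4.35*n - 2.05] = 7.24*n + 4.35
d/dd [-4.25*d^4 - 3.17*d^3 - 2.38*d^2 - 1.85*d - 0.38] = -17.0*d^3 - 9.51*d^2 - 4.76*d - 1.85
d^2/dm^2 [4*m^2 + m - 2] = 8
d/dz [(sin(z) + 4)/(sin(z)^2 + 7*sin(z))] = (-8*sin(z) + cos(z)^2 - 29)*cos(z)/((sin(z) + 7)^2*sin(z)^2)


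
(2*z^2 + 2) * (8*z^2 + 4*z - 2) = 16*z^4 + 8*z^3 + 12*z^2 + 8*z - 4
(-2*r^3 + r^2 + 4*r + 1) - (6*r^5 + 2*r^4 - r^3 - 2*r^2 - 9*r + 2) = -6*r^5 - 2*r^4 - r^3 + 3*r^2 + 13*r - 1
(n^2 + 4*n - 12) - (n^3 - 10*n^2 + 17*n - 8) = -n^3 + 11*n^2 - 13*n - 4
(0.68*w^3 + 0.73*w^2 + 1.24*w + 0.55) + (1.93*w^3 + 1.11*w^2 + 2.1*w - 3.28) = 2.61*w^3 + 1.84*w^2 + 3.34*w - 2.73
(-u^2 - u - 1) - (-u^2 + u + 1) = -2*u - 2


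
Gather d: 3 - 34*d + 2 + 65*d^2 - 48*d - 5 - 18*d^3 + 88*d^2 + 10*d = -18*d^3 + 153*d^2 - 72*d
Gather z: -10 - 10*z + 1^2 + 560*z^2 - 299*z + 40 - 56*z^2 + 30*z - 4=504*z^2 - 279*z + 27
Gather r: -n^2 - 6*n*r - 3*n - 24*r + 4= -n^2 - 3*n + r*(-6*n - 24) + 4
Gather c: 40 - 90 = -50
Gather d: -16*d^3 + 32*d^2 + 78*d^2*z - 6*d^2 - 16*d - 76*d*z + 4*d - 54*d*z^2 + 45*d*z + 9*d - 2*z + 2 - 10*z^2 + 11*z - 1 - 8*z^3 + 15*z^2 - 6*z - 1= -16*d^3 + d^2*(78*z + 26) + d*(-54*z^2 - 31*z - 3) - 8*z^3 + 5*z^2 + 3*z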